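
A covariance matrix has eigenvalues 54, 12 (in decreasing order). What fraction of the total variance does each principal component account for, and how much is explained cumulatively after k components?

Step 1 — total variance = trace(Sigma) = Σ λ_i = 54 + 12 = 66.

Step 2 — fraction explained by component i = λ_i / Σ λ:
  PC1: 54/66 = 0.8182
  PC2: 12/66 = 0.1818

Step 3 — cumulative fraction after k components = (λ_1 + ... + λ_k) / Σ λ:
  k = 1: 54/66 = 0.8182
  k = 2: (54 + 12)/66 = 66/66 = 1

Summary (fraction, with percent):

explained: PC1 0.8182 (81.82%), PC2 0.1818 (18.18%);  cumulative: 0.8182, 1


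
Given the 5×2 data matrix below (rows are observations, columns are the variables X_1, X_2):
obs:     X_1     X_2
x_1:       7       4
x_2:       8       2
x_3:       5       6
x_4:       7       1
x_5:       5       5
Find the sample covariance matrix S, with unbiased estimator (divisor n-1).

Step 1 — column means:
  mean(X_1) = (7 + 8 + 5 + 7 + 5) / 5 = 32/5 = 6.4
  mean(X_2) = (4 + 2 + 6 + 1 + 5) / 5 = 18/5 = 3.6

Step 2 — sample covariance S[i,j] = (1/(n-1)) · Σ_k (x_{k,i} - mean_i) · (x_{k,j} - mean_j), with n-1 = 4.
  S[X_1,X_1] = ((0.6)·(0.6) + (1.6)·(1.6) + (-1.4)·(-1.4) + (0.6)·(0.6) + (-1.4)·(-1.4)) / 4 = 7.2/4 = 1.8
  S[X_1,X_2] = ((0.6)·(0.4) + (1.6)·(-1.6) + (-1.4)·(2.4) + (0.6)·(-2.6) + (-1.4)·(1.4)) / 4 = -9.2/4 = -2.3
  S[X_2,X_2] = ((0.4)·(0.4) + (-1.6)·(-1.6) + (2.4)·(2.4) + (-2.6)·(-2.6) + (1.4)·(1.4)) / 4 = 17.2/4 = 4.3

S is symmetric (S[j,i] = S[i,j]). Assembling:

S = [[1.8, -2.3],
 [-2.3, 4.3]]


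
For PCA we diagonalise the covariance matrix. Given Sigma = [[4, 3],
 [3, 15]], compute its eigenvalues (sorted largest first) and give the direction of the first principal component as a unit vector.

Step 1 — characteristic polynomial of 2×2 Sigma:
  det(Sigma - λI) = λ² - trace · λ + det = 0.
  trace = 4 + 15 = 19, det = 4·15 - (3)² = 51.
Step 2 — discriminant:
  Δ = trace² - 4·det = 361 - 204 = 157.
Step 3 — eigenvalues:
  λ = (trace ± √Δ)/2 = (19 ± 12.53)/2,
  λ_1 = 15.765,  λ_2 = 3.235.

Step 4 — unit eigenvector for λ_1: solve (Sigma - λ_1 I)v = 0. First row:
  (4 - 15.765)·v_x + (3)·v_y = 0, i.e. (-11.765)·v_x + (3)·v_y = 0,
  so v ∝ (b, λ_1 - a) = (3, 11.765) = u.
  ||u|| = √((3)² + (11.765)²) = √(147.4148) ≈ 12.1414,
  v_1 = u/||u|| ≈ (0.2471, 0.969) (||v_1|| = 1).

λ_1 = 15.765,  λ_2 = 3.235;  v_1 ≈ (0.2471, 0.969)


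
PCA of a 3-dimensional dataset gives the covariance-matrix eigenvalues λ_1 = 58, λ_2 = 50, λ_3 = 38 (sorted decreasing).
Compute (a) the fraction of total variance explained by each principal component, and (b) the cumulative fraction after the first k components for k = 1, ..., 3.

Step 1 — total variance = trace(Sigma) = Σ λ_i = 58 + 50 + 38 = 146.

Step 2 — fraction explained by component i = λ_i / Σ λ:
  PC1: 58/146 = 0.3973
  PC2: 50/146 = 0.3425
  PC3: 38/146 = 0.2603

Step 3 — cumulative fraction after k components = (λ_1 + ... + λ_k) / Σ λ:
  k = 1: 58/146 = 0.3973
  k = 2: (58 + 50)/146 = 108/146 = 0.7397
  k = 3: (58 + 50 + 38)/146 = 146/146 = 1

Summary (fraction, with percent):

explained: PC1 0.3973 (39.73%), PC2 0.3425 (34.25%), PC3 0.2603 (26.03%);  cumulative: 0.3973, 0.7397, 1


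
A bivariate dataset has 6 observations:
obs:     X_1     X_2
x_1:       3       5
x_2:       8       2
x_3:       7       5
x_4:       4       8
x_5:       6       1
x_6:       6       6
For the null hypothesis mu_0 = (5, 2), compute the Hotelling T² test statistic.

Step 1 — sample mean vector:
  mean(X_1) = (3 + 8 + 7 + 4 + 6 + 6) / 6 = 34/6 = 5.6667
  mean(X_2) = (5 + 2 + 5 + 8 + 1 + 6) / 6 = 27/6 = 4.5
  x̄ = (5.6667, 4.5),  deviation x̄ - mu_0 = (5.6667, 4.5) - (5, 2) = (0.6667, 2.5).

Step 2 — sample covariance matrix, S[i,j] = (1/(n-1)) · Σ_k (x_{k,i} - mean_i) · (x_{k,j} - mean_j), divisor n-1 = 5:
  S[X_1,X_1] = ((-2.6667)·(-2.6667) + (2.3333)·(2.3333) + (1.3333)·(1.3333) + (-1.6667)·(-1.6667) + (0.3333)·(0.3333) + (0.3333)·(0.3333)) / 5 = 17.3333/5 = 3.4667
  S[X_1,X_2] = ((-2.6667)·(0.5) + (2.3333)·(-2.5) + (1.3333)·(0.5) + (-1.6667)·(3.5) + (0.3333)·(-3.5) + (0.3333)·(1.5)) / 5 = -13/5 = -2.6
  S[X_2,X_2] = ((0.5)·(0.5) + (-2.5)·(-2.5) + (0.5)·(0.5) + (3.5)·(3.5) + (-3.5)·(-3.5) + (1.5)·(1.5)) / 5 = 33.5/5 = 6.7
  S = [[3.4667, -2.6],
 [-2.6, 6.7]].

Step 3 — invert S. det(S) = 3.4667·6.7 - (-2.6)² = 16.4667.
  S^{-1} = (1/det) · [[d, -b], [-b, a]] = [[0.4069, 0.1579],
 [0.1579, 0.2105]].

Step 4 — quadratic form (x̄ - mu_0)^T · S^{-1} · (x̄ - mu_0):
  S^{-1} · (x̄ - mu_0) = (0.666, 0.6316),
  (x̄ - mu_0)^T · [...] = (0.6667)·(0.666) + (2.5)·(0.6316) = 2.0229.

Step 5 — scale by n: T² = 6 · 2.0229 = 12.1377.

T² ≈ 12.1377


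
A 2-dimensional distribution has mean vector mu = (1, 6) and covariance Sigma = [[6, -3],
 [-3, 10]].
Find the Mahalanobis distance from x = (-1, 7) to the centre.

Step 1 — centre the observation: (x - mu) = (-2, 1).

Step 2 — invert Sigma. det(Sigma) = 6·10 - (-3)² = 51.
  Sigma^{-1} = (1/det) · [[d, -b], [-b, a]] = [[0.1961, 0.0588],
 [0.0588, 0.1176]].

Step 3 — form the quadratic (x - mu)^T · Sigma^{-1} · (x - mu):
  Sigma^{-1} · (x - mu) = (-0.3333, 0).
  (x - mu)^T · [Sigma^{-1} · (x - mu)] = (-2)·(-0.3333) + (1)·(0) = 0.6667.

Step 4 — take square root: d = √(0.6667) ≈ 0.8165.

d(x, mu) = √(0.6667) ≈ 0.8165


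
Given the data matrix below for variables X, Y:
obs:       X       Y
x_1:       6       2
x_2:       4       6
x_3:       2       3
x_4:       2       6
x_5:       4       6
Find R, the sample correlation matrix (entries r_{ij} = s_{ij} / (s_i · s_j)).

Step 1 — column means:
  mean(X) = (6 + 4 + 2 + 2 + 4) / 5 = 18/5 = 3.6
  mean(Y) = (2 + 6 + 3 + 6 + 6) / 5 = 23/5 = 4.6

Step 2 — sample variances and covariances s[i,j] = (1/(n-1)) · Σ_k (x_{k,i} - mean_i) · (x_{k,j} - mean_j), with n-1 = 4:
  s[X,X] = ((2.4)·(2.4) + (0.4)·(0.4) + (-1.6)·(-1.6) + (-1.6)·(-1.6) + (0.4)·(0.4)) / 4 = 11.2/4 = 2.8
  s[X,Y] = ((2.4)·(-2.6) + (0.4)·(1.4) + (-1.6)·(-1.6) + (-1.6)·(1.4) + (0.4)·(1.4)) / 4 = -4.8/4 = -1.2
  s[Y,Y] = ((-2.6)·(-2.6) + (1.4)·(1.4) + (-1.6)·(-1.6) + (1.4)·(1.4) + (1.4)·(1.4)) / 4 = 15.2/4 = 3.8
  Sample standard deviations s_i = √(s[i,i]):
  s(X) = √(2.8) = 1.6733
  s(Y) = √(3.8) = 1.9494

Step 3 — r_{ij} = s_{ij} / (s_i · s_j):
  r[X,X] = 1 (diagonal).
  r[X,Y] = -1.2 / (1.6733 · 1.9494) = -1.2 / 3.2619 = -0.3679
  r[Y,Y] = 1 (diagonal).

R is symmetric with unit diagonal. Assembling:

R = [[1, -0.3679],
 [-0.3679, 1]]


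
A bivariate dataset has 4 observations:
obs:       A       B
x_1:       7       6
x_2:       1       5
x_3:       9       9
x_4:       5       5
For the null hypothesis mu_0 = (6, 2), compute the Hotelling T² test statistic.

Step 1 — sample mean vector:
  mean(A) = (7 + 1 + 9 + 5) / 4 = 22/4 = 5.5
  mean(B) = (6 + 5 + 9 + 5) / 4 = 25/4 = 6.25
  x̄ = (5.5, 6.25),  deviation x̄ - mu_0 = (5.5, 6.25) - (6, 2) = (-0.5, 4.25).

Step 2 — sample covariance matrix, S[i,j] = (1/(n-1)) · Σ_k (x_{k,i} - mean_i) · (x_{k,j} - mean_j), divisor n-1 = 3:
  S[A,A] = ((1.5)·(1.5) + (-4.5)·(-4.5) + (3.5)·(3.5) + (-0.5)·(-0.5)) / 3 = 35/3 = 11.6667
  S[A,B] = ((1.5)·(-0.25) + (-4.5)·(-1.25) + (3.5)·(2.75) + (-0.5)·(-1.25)) / 3 = 15.5/3 = 5.1667
  S[B,B] = ((-0.25)·(-0.25) + (-1.25)·(-1.25) + (2.75)·(2.75) + (-1.25)·(-1.25)) / 3 = 10.75/3 = 3.5833
  S = [[11.6667, 5.1667],
 [5.1667, 3.5833]].

Step 3 — invert S. det(S) = 11.6667·3.5833 - (5.1667)² = 15.1111.
  S^{-1} = (1/det) · [[d, -b], [-b, a]] = [[0.2371, -0.3419],
 [-0.3419, 0.7721]].

Step 4 — quadratic form (x̄ - mu_0)^T · S^{-1} · (x̄ - mu_0):
  S^{-1} · (x̄ - mu_0) = (-1.5717, 3.4522),
  (x̄ - mu_0)^T · [...] = (-0.5)·(-1.5717) + (4.25)·(3.4522) = 15.4577.

Step 5 — scale by n: T² = 4 · 15.4577 = 61.8309.

T² ≈ 61.8309


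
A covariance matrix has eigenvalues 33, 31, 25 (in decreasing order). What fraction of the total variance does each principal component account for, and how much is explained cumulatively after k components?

Step 1 — total variance = trace(Sigma) = Σ λ_i = 33 + 31 + 25 = 89.

Step 2 — fraction explained by component i = λ_i / Σ λ:
  PC1: 33/89 = 0.3708
  PC2: 31/89 = 0.3483
  PC3: 25/89 = 0.2809

Step 3 — cumulative fraction after k components = (λ_1 + ... + λ_k) / Σ λ:
  k = 1: 33/89 = 0.3708
  k = 2: (33 + 31)/89 = 64/89 = 0.7191
  k = 3: (33 + 31 + 25)/89 = 89/89 = 1

Summary (fraction, with percent):

explained: PC1 0.3708 (37.08%), PC2 0.3483 (34.83%), PC3 0.2809 (28.09%);  cumulative: 0.3708, 0.7191, 1


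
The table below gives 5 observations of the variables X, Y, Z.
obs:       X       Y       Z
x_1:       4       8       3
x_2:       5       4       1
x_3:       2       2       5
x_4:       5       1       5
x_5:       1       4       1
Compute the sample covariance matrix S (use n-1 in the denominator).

Step 1 — column means:
  mean(X) = (4 + 5 + 2 + 5 + 1) / 5 = 17/5 = 3.4
  mean(Y) = (8 + 4 + 2 + 1 + 4) / 5 = 19/5 = 3.8
  mean(Z) = (3 + 1 + 5 + 5 + 1) / 5 = 15/5 = 3

Step 2 — sample covariance S[i,j] = (1/(n-1)) · Σ_k (x_{k,i} - mean_i) · (x_{k,j} - mean_j), with n-1 = 4.
  S[X,X] = ((0.6)·(0.6) + (1.6)·(1.6) + (-1.4)·(-1.4) + (1.6)·(1.6) + (-2.4)·(-2.4)) / 4 = 13.2/4 = 3.3
  S[X,Y] = ((0.6)·(4.2) + (1.6)·(0.2) + (-1.4)·(-1.8) + (1.6)·(-2.8) + (-2.4)·(0.2)) / 4 = 0.4/4 = 0.1
  S[X,Z] = ((0.6)·(0) + (1.6)·(-2) + (-1.4)·(2) + (1.6)·(2) + (-2.4)·(-2)) / 4 = 2/4 = 0.5
  S[Y,Y] = ((4.2)·(4.2) + (0.2)·(0.2) + (-1.8)·(-1.8) + (-2.8)·(-2.8) + (0.2)·(0.2)) / 4 = 28.8/4 = 7.2
  S[Y,Z] = ((4.2)·(0) + (0.2)·(-2) + (-1.8)·(2) + (-2.8)·(2) + (0.2)·(-2)) / 4 = -10/4 = -2.5
  S[Z,Z] = ((0)·(0) + (-2)·(-2) + (2)·(2) + (2)·(2) + (-2)·(-2)) / 4 = 16/4 = 4

S is symmetric (S[j,i] = S[i,j]). Assembling:

S = [[3.3, 0.1, 0.5],
 [0.1, 7.2, -2.5],
 [0.5, -2.5, 4]]


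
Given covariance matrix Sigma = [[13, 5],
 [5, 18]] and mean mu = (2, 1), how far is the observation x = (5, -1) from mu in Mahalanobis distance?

Step 1 — centre the observation: (x - mu) = (3, -2).

Step 2 — invert Sigma. det(Sigma) = 13·18 - (5)² = 209.
  Sigma^{-1} = (1/det) · [[d, -b], [-b, a]] = [[0.0861, -0.0239],
 [-0.0239, 0.0622]].

Step 3 — form the quadratic (x - mu)^T · Sigma^{-1} · (x - mu):
  Sigma^{-1} · (x - mu) = (0.3062, -0.1962).
  (x - mu)^T · [Sigma^{-1} · (x - mu)] = (3)·(0.3062) + (-2)·(-0.1962) = 1.311.

Step 4 — take square root: d = √(1.311) ≈ 1.145.

d(x, mu) = √(1.311) ≈ 1.145


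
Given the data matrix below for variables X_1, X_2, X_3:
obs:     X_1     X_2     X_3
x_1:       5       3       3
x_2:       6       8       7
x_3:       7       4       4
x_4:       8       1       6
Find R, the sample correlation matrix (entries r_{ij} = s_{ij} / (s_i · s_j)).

Step 1 — column means:
  mean(X_1) = (5 + 6 + 7 + 8) / 4 = 26/4 = 6.5
  mean(X_2) = (3 + 8 + 4 + 1) / 4 = 16/4 = 4
  mean(X_3) = (3 + 7 + 4 + 6) / 4 = 20/4 = 5

Step 2 — sample variances and covariances s[i,j] = (1/(n-1)) · Σ_k (x_{k,i} - mean_i) · (x_{k,j} - mean_j), with n-1 = 3:
  s[X_1,X_1] = ((-1.5)·(-1.5) + (-0.5)·(-0.5) + (0.5)·(0.5) + (1.5)·(1.5)) / 3 = 5/3 = 1.6667
  s[X_1,X_2] = ((-1.5)·(-1) + (-0.5)·(4) + (0.5)·(0) + (1.5)·(-3)) / 3 = -5/3 = -1.6667
  s[X_1,X_3] = ((-1.5)·(-2) + (-0.5)·(2) + (0.5)·(-1) + (1.5)·(1)) / 3 = 3/3 = 1
  s[X_2,X_2] = ((-1)·(-1) + (4)·(4) + (0)·(0) + (-3)·(-3)) / 3 = 26/3 = 8.6667
  s[X_2,X_3] = ((-1)·(-2) + (4)·(2) + (0)·(-1) + (-3)·(1)) / 3 = 7/3 = 2.3333
  s[X_3,X_3] = ((-2)·(-2) + (2)·(2) + (-1)·(-1) + (1)·(1)) / 3 = 10/3 = 3.3333
  Sample standard deviations s_i = √(s[i,i]):
  s(X_1) = √(1.6667) = 1.291
  s(X_2) = √(8.6667) = 2.9439
  s(X_3) = √(3.3333) = 1.8257

Step 3 — r_{ij} = s_{ij} / (s_i · s_j):
  r[X_1,X_1] = 1 (diagonal).
  r[X_1,X_2] = -1.6667 / (1.291 · 2.9439) = -1.6667 / 3.8006 = -0.4385
  r[X_1,X_3] = 1 / (1.291 · 1.8257) = 1 / 2.357 = 0.4243
  r[X_2,X_2] = 1 (diagonal).
  r[X_2,X_3] = 2.3333 / (2.9439 · 1.8257) = 2.3333 / 5.3748 = 0.4341
  r[X_3,X_3] = 1 (diagonal).

R is symmetric with unit diagonal. Assembling:

R = [[1, -0.4385, 0.4243],
 [-0.4385, 1, 0.4341],
 [0.4243, 0.4341, 1]]


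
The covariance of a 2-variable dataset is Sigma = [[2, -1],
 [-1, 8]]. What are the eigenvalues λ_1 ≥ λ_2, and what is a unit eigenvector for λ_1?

Step 1 — characteristic polynomial of 2×2 Sigma:
  det(Sigma - λI) = λ² - trace · λ + det = 0.
  trace = 2 + 8 = 10, det = 2·8 - (-1)² = 15.
Step 2 — discriminant:
  Δ = trace² - 4·det = 100 - 60 = 40.
Step 3 — eigenvalues:
  λ = (trace ± √Δ)/2 = (10 ± 6.3246)/2,
  λ_1 = 8.1623,  λ_2 = 1.8377.

Step 4 — unit eigenvector for λ_1: solve (Sigma - λ_1 I)v = 0. First row:
  (2 - 8.1623)·v_x + (-1)·v_y = 0, i.e. (-6.1623)·v_x + (-1)·v_y = 0,
  so v ∝ (b, λ_1 - a) = (-1, 6.1623); multiply by -1 so the first entry is positive: u = (1, -6.1623).
  ||u|| = √((1)² + (-6.1623)²) = √(38.9737) ≈ 6.2429,
  v_1 = u/||u|| ≈ (0.1602, -0.9871) (||v_1|| = 1).

λ_1 = 8.1623,  λ_2 = 1.8377;  v_1 ≈ (0.1602, -0.9871)


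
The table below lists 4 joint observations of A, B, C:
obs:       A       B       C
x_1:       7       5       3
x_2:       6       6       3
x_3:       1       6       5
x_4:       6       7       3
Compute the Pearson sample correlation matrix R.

Step 1 — column means:
  mean(A) = (7 + 6 + 1 + 6) / 4 = 20/4 = 5
  mean(B) = (5 + 6 + 6 + 7) / 4 = 24/4 = 6
  mean(C) = (3 + 3 + 5 + 3) / 4 = 14/4 = 3.5

Step 2 — sample variances and covariances s[i,j] = (1/(n-1)) · Σ_k (x_{k,i} - mean_i) · (x_{k,j} - mean_j), with n-1 = 3:
  s[A,A] = ((2)·(2) + (1)·(1) + (-4)·(-4) + (1)·(1)) / 3 = 22/3 = 7.3333
  s[A,B] = ((2)·(-1) + (1)·(0) + (-4)·(0) + (1)·(1)) / 3 = -1/3 = -0.3333
  s[A,C] = ((2)·(-0.5) + (1)·(-0.5) + (-4)·(1.5) + (1)·(-0.5)) / 3 = -8/3 = -2.6667
  s[B,B] = ((-1)·(-1) + (0)·(0) + (0)·(0) + (1)·(1)) / 3 = 2/3 = 0.6667
  s[B,C] = ((-1)·(-0.5) + (0)·(-0.5) + (0)·(1.5) + (1)·(-0.5)) / 3 = 0/3 = 0
  s[C,C] = ((-0.5)·(-0.5) + (-0.5)·(-0.5) + (1.5)·(1.5) + (-0.5)·(-0.5)) / 3 = 3/3 = 1
  Sample standard deviations s_i = √(s[i,i]):
  s(A) = √(7.3333) = 2.708
  s(B) = √(0.6667) = 0.8165
  s(C) = √(1) = 1

Step 3 — r_{ij} = s_{ij} / (s_i · s_j):
  r[A,A] = 1 (diagonal).
  r[A,B] = -0.3333 / (2.708 · 0.8165) = -0.3333 / 2.2111 = -0.1508
  r[A,C] = -2.6667 / (2.708 · 1) = -2.6667 / 2.708 = -0.9847
  r[B,B] = 1 (diagonal).
  r[B,C] = 0 / (0.8165 · 1) = 0 / 0.8165 = 0
  r[C,C] = 1 (diagonal).

R is symmetric with unit diagonal. Assembling:

R = [[1, -0.1508, -0.9847],
 [-0.1508, 1, 0],
 [-0.9847, 0, 1]]


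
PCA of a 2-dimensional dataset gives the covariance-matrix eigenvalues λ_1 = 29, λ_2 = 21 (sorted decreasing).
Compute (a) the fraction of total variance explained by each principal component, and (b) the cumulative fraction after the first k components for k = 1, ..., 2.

Step 1 — total variance = trace(Sigma) = Σ λ_i = 29 + 21 = 50.

Step 2 — fraction explained by component i = λ_i / Σ λ:
  PC1: 29/50 = 0.58
  PC2: 21/50 = 0.42

Step 3 — cumulative fraction after k components = (λ_1 + ... + λ_k) / Σ λ:
  k = 1: 29/50 = 0.58
  k = 2: (29 + 21)/50 = 50/50 = 1

Summary (fraction, with percent):

explained: PC1 0.58 (58%), PC2 0.42 (42%);  cumulative: 0.58, 1


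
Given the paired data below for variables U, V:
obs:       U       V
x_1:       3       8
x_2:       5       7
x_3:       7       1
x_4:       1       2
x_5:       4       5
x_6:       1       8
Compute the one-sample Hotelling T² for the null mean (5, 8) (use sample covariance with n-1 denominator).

Step 1 — sample mean vector:
  mean(U) = (3 + 5 + 7 + 1 + 4 + 1) / 6 = 21/6 = 3.5
  mean(V) = (8 + 7 + 1 + 2 + 5 + 8) / 6 = 31/6 = 5.1667
  x̄ = (3.5, 5.1667),  deviation x̄ - mu_0 = (3.5, 5.1667) - (5, 8) = (-1.5, -2.8333).

Step 2 — sample covariance matrix, S[i,j] = (1/(n-1)) · Σ_k (x_{k,i} - mean_i) · (x_{k,j} - mean_j), divisor n-1 = 5:
  S[U,U] = ((-0.5)·(-0.5) + (1.5)·(1.5) + (3.5)·(3.5) + (-2.5)·(-2.5) + (0.5)·(0.5) + (-2.5)·(-2.5)) / 5 = 27.5/5 = 5.5
  S[U,V] = ((-0.5)·(2.8333) + (1.5)·(1.8333) + (3.5)·(-4.1667) + (-2.5)·(-3.1667) + (0.5)·(-0.1667) + (-2.5)·(2.8333)) / 5 = -12.5/5 = -2.5
  S[V,V] = ((2.8333)·(2.8333) + (1.8333)·(1.8333) + (-4.1667)·(-4.1667) + (-3.1667)·(-3.1667) + (-0.1667)·(-0.1667) + (2.8333)·(2.8333)) / 5 = 46.8333/5 = 9.3667
  S = [[5.5, -2.5],
 [-2.5, 9.3667]].

Step 3 — invert S. det(S) = 5.5·9.3667 - (-2.5)² = 45.2667.
  S^{-1} = (1/det) · [[d, -b], [-b, a]] = [[0.2069, 0.0552],
 [0.0552, 0.1215]].

Step 4 — quadratic form (x̄ - mu_0)^T · S^{-1} · (x̄ - mu_0):
  S^{-1} · (x̄ - mu_0) = (-0.4669, -0.4271),
  (x̄ - mu_0)^T · [...] = (-1.5)·(-0.4669) + (-2.8333)·(-0.4271) = 1.9104.

Step 5 — scale by n: T² = 6 · 1.9104 = 11.4624.

T² ≈ 11.4624


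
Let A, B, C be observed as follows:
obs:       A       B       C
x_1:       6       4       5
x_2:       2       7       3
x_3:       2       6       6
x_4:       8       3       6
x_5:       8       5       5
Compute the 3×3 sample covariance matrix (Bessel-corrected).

Step 1 — column means:
  mean(A) = (6 + 2 + 2 + 8 + 8) / 5 = 26/5 = 5.2
  mean(B) = (4 + 7 + 6 + 3 + 5) / 5 = 25/5 = 5
  mean(C) = (5 + 3 + 6 + 6 + 5) / 5 = 25/5 = 5

Step 2 — sample covariance S[i,j] = (1/(n-1)) · Σ_k (x_{k,i} - mean_i) · (x_{k,j} - mean_j), with n-1 = 4.
  S[A,A] = ((0.8)·(0.8) + (-3.2)·(-3.2) + (-3.2)·(-3.2) + (2.8)·(2.8) + (2.8)·(2.8)) / 4 = 36.8/4 = 9.2
  S[A,B] = ((0.8)·(-1) + (-3.2)·(2) + (-3.2)·(1) + (2.8)·(-2) + (2.8)·(0)) / 4 = -16/4 = -4
  S[A,C] = ((0.8)·(0) + (-3.2)·(-2) + (-3.2)·(1) + (2.8)·(1) + (2.8)·(0)) / 4 = 6/4 = 1.5
  S[B,B] = ((-1)·(-1) + (2)·(2) + (1)·(1) + (-2)·(-2) + (0)·(0)) / 4 = 10/4 = 2.5
  S[B,C] = ((-1)·(0) + (2)·(-2) + (1)·(1) + (-2)·(1) + (0)·(0)) / 4 = -5/4 = -1.25
  S[C,C] = ((0)·(0) + (-2)·(-2) + (1)·(1) + (1)·(1) + (0)·(0)) / 4 = 6/4 = 1.5

S is symmetric (S[j,i] = S[i,j]). Assembling:

S = [[9.2, -4, 1.5],
 [-4, 2.5, -1.25],
 [1.5, -1.25, 1.5]]


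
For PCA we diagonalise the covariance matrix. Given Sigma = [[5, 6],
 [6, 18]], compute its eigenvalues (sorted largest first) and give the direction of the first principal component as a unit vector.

Step 1 — characteristic polynomial of 2×2 Sigma:
  det(Sigma - λI) = λ² - trace · λ + det = 0.
  trace = 5 + 18 = 23, det = 5·18 - (6)² = 54.
Step 2 — discriminant:
  Δ = trace² - 4·det = 529 - 216 = 313.
Step 3 — eigenvalues:
  λ = (trace ± √Δ)/2 = (23 ± 17.6918)/2,
  λ_1 = 20.3459,  λ_2 = 2.6541.

Step 4 — unit eigenvector for λ_1: solve (Sigma - λ_1 I)v = 0. First row:
  (5 - 20.3459)·v_x + (6)·v_y = 0, i.e. (-15.3459)·v_x + (6)·v_y = 0,
  so v ∝ (b, λ_1 - a) = (6, 15.3459) = u.
  ||u|| = √((6)² + (15.3459)²) = √(271.4967) ≈ 16.4772,
  v_1 = u/||u|| ≈ (0.3641, 0.9313) (||v_1|| = 1).

λ_1 = 20.3459,  λ_2 = 2.6541;  v_1 ≈ (0.3641, 0.9313)


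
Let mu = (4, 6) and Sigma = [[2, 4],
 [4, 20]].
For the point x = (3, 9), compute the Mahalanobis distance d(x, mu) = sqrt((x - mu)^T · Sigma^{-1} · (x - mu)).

Step 1 — centre the observation: (x - mu) = (-1, 3).

Step 2 — invert Sigma. det(Sigma) = 2·20 - (4)² = 24.
  Sigma^{-1} = (1/det) · [[d, -b], [-b, a]] = [[0.8333, -0.1667],
 [-0.1667, 0.0833]].

Step 3 — form the quadratic (x - mu)^T · Sigma^{-1} · (x - mu):
  Sigma^{-1} · (x - mu) = (-1.3333, 0.4167).
  (x - mu)^T · [Sigma^{-1} · (x - mu)] = (-1)·(-1.3333) + (3)·(0.4167) = 2.5833.

Step 4 — take square root: d = √(2.5833) ≈ 1.6073.

d(x, mu) = √(2.5833) ≈ 1.6073


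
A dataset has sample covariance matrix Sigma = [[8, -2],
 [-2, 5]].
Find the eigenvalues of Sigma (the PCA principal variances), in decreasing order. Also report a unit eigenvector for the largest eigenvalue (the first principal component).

Step 1 — characteristic polynomial of 2×2 Sigma:
  det(Sigma - λI) = λ² - trace · λ + det = 0.
  trace = 8 + 5 = 13, det = 8·5 - (-2)² = 36.
Step 2 — discriminant:
  Δ = trace² - 4·det = 169 - 144 = 25.
Step 3 — eigenvalues:
  λ = (trace ± √Δ)/2 = (13 ± 5)/2,
  λ_1 = 9,  λ_2 = 4.

Step 4 — unit eigenvector for λ_1: solve (Sigma - λ_1 I)v = 0. First row:
  (8 - 9)·v_x + (-2)·v_y = 0, i.e. (-1)·v_x + (-2)·v_y = 0,
  so v ∝ (b, λ_1 - a) = (-2, 1); multiply by -1 so the first entry is positive: u = (2, -1).
  ||u|| = √((2)² + (-1)²) = √(5) ≈ 2.2361,
  v_1 = u/||u|| ≈ (0.8944, -0.4472) (||v_1|| = 1).

λ_1 = 9,  λ_2 = 4;  v_1 ≈ (0.8944, -0.4472)


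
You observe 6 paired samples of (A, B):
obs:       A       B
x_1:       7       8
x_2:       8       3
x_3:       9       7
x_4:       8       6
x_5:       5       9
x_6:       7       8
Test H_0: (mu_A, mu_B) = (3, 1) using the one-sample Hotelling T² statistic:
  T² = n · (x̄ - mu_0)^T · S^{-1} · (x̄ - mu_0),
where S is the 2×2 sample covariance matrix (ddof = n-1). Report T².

Step 1 — sample mean vector:
  mean(A) = (7 + 8 + 9 + 8 + 5 + 7) / 6 = 44/6 = 7.3333
  mean(B) = (8 + 3 + 7 + 6 + 9 + 8) / 6 = 41/6 = 6.8333
  x̄ = (7.3333, 6.8333),  deviation x̄ - mu_0 = (7.3333, 6.8333) - (3, 1) = (4.3333, 5.8333).

Step 2 — sample covariance matrix, S[i,j] = (1/(n-1)) · Σ_k (x_{k,i} - mean_i) · (x_{k,j} - mean_j), divisor n-1 = 5:
  S[A,A] = ((-0.3333)·(-0.3333) + (0.6667)·(0.6667) + (1.6667)·(1.6667) + (0.6667)·(0.6667) + (-2.3333)·(-2.3333) + (-0.3333)·(-0.3333)) / 5 = 9.3333/5 = 1.8667
  S[A,B] = ((-0.3333)·(1.1667) + (0.6667)·(-3.8333) + (1.6667)·(0.1667) + (0.6667)·(-0.8333) + (-2.3333)·(2.1667) + (-0.3333)·(1.1667)) / 5 = -8.6667/5 = -1.7333
  S[B,B] = ((1.1667)·(1.1667) + (-3.8333)·(-3.8333) + (0.1667)·(0.1667) + (-0.8333)·(-0.8333) + (2.1667)·(2.1667) + (1.1667)·(1.1667)) / 5 = 22.8333/5 = 4.5667
  S = [[1.8667, -1.7333],
 [-1.7333, 4.5667]].

Step 3 — invert S. det(S) = 1.8667·4.5667 - (-1.7333)² = 5.52.
  S^{-1} = (1/det) · [[d, -b], [-b, a]] = [[0.8273, 0.314],
 [0.314, 0.3382]].

Step 4 — quadratic form (x̄ - mu_0)^T · S^{-1} · (x̄ - mu_0):
  S^{-1} · (x̄ - mu_0) = (5.4167, 3.3333),
  (x̄ - mu_0)^T · [...] = (4.3333)·(5.4167) + (5.8333)·(3.3333) = 42.9167.

Step 5 — scale by n: T² = 6 · 42.9167 = 257.5.

T² ≈ 257.5


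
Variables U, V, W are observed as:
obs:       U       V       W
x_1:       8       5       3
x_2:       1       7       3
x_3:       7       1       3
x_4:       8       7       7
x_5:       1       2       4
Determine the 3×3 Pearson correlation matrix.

Step 1 — column means:
  mean(U) = (8 + 1 + 7 + 8 + 1) / 5 = 25/5 = 5
  mean(V) = (5 + 7 + 1 + 7 + 2) / 5 = 22/5 = 4.4
  mean(W) = (3 + 3 + 3 + 7 + 4) / 5 = 20/5 = 4

Step 2 — sample variances and covariances s[i,j] = (1/(n-1)) · Σ_k (x_{k,i} - mean_i) · (x_{k,j} - mean_j), with n-1 = 4:
  s[U,U] = ((3)·(3) + (-4)·(-4) + (2)·(2) + (3)·(3) + (-4)·(-4)) / 4 = 54/4 = 13.5
  s[U,V] = ((3)·(0.6) + (-4)·(2.6) + (2)·(-3.4) + (3)·(2.6) + (-4)·(-2.4)) / 4 = 2/4 = 0.5
  s[U,W] = ((3)·(-1) + (-4)·(-1) + (2)·(-1) + (3)·(3) + (-4)·(0)) / 4 = 8/4 = 2
  s[V,V] = ((0.6)·(0.6) + (2.6)·(2.6) + (-3.4)·(-3.4) + (2.6)·(2.6) + (-2.4)·(-2.4)) / 4 = 31.2/4 = 7.8
  s[V,W] = ((0.6)·(-1) + (2.6)·(-1) + (-3.4)·(-1) + (2.6)·(3) + (-2.4)·(0)) / 4 = 8/4 = 2
  s[W,W] = ((-1)·(-1) + (-1)·(-1) + (-1)·(-1) + (3)·(3) + (0)·(0)) / 4 = 12/4 = 3
  Sample standard deviations s_i = √(s[i,i]):
  s(U) = √(13.5) = 3.6742
  s(V) = √(7.8) = 2.7928
  s(W) = √(3) = 1.7321

Step 3 — r_{ij} = s_{ij} / (s_i · s_j):
  r[U,U] = 1 (diagonal).
  r[U,V] = 0.5 / (3.6742 · 2.7928) = 0.5 / 10.2616 = 0.0487
  r[U,W] = 2 / (3.6742 · 1.7321) = 2 / 6.364 = 0.3143
  r[V,V] = 1 (diagonal).
  r[V,W] = 2 / (2.7928 · 1.7321) = 2 / 4.8374 = 0.4134
  r[W,W] = 1 (diagonal).

R is symmetric with unit diagonal. Assembling:

R = [[1, 0.0487, 0.3143],
 [0.0487, 1, 0.4134],
 [0.3143, 0.4134, 1]]


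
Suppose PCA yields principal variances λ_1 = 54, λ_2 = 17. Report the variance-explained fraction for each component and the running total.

Step 1 — total variance = trace(Sigma) = Σ λ_i = 54 + 17 = 71.

Step 2 — fraction explained by component i = λ_i / Σ λ:
  PC1: 54/71 = 0.7606
  PC2: 17/71 = 0.2394

Step 3 — cumulative fraction after k components = (λ_1 + ... + λ_k) / Σ λ:
  k = 1: 54/71 = 0.7606
  k = 2: (54 + 17)/71 = 71/71 = 1

Summary (fraction, with percent):

explained: PC1 0.7606 (76.06%), PC2 0.2394 (23.94%);  cumulative: 0.7606, 1


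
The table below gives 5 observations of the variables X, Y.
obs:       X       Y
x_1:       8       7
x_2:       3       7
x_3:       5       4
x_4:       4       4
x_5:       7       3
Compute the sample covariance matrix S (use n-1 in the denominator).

Step 1 — column means:
  mean(X) = (8 + 3 + 5 + 4 + 7) / 5 = 27/5 = 5.4
  mean(Y) = (7 + 7 + 4 + 4 + 3) / 5 = 25/5 = 5

Step 2 — sample covariance S[i,j] = (1/(n-1)) · Σ_k (x_{k,i} - mean_i) · (x_{k,j} - mean_j), with n-1 = 4.
  S[X,X] = ((2.6)·(2.6) + (-2.4)·(-2.4) + (-0.4)·(-0.4) + (-1.4)·(-1.4) + (1.6)·(1.6)) / 4 = 17.2/4 = 4.3
  S[X,Y] = ((2.6)·(2) + (-2.4)·(2) + (-0.4)·(-1) + (-1.4)·(-1) + (1.6)·(-2)) / 4 = -1/4 = -0.25
  S[Y,Y] = ((2)·(2) + (2)·(2) + (-1)·(-1) + (-1)·(-1) + (-2)·(-2)) / 4 = 14/4 = 3.5

S is symmetric (S[j,i] = S[i,j]). Assembling:

S = [[4.3, -0.25],
 [-0.25, 3.5]]


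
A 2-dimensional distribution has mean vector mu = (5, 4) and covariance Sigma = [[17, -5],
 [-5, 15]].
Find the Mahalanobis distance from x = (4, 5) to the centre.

Step 1 — centre the observation: (x - mu) = (-1, 1).

Step 2 — invert Sigma. det(Sigma) = 17·15 - (-5)² = 230.
  Sigma^{-1} = (1/det) · [[d, -b], [-b, a]] = [[0.0652, 0.0217],
 [0.0217, 0.0739]].

Step 3 — form the quadratic (x - mu)^T · Sigma^{-1} · (x - mu):
  Sigma^{-1} · (x - mu) = (-0.0435, 0.0522).
  (x - mu)^T · [Sigma^{-1} · (x - mu)] = (-1)·(-0.0435) + (1)·(0.0522) = 0.0957.

Step 4 — take square root: d = √(0.0957) ≈ 0.3093.

d(x, mu) = √(0.0957) ≈ 0.3093


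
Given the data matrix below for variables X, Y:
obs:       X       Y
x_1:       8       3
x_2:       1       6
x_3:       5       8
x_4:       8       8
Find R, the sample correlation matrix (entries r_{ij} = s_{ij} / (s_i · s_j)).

Step 1 — column means:
  mean(X) = (8 + 1 + 5 + 8) / 4 = 22/4 = 5.5
  mean(Y) = (3 + 6 + 8 + 8) / 4 = 25/4 = 6.25

Step 2 — sample variances and covariances s[i,j] = (1/(n-1)) · Σ_k (x_{k,i} - mean_i) · (x_{k,j} - mean_j), with n-1 = 3:
  s[X,X] = ((2.5)·(2.5) + (-4.5)·(-4.5) + (-0.5)·(-0.5) + (2.5)·(2.5)) / 3 = 33/3 = 11
  s[X,Y] = ((2.5)·(-3.25) + (-4.5)·(-0.25) + (-0.5)·(1.75) + (2.5)·(1.75)) / 3 = -3.5/3 = -1.1667
  s[Y,Y] = ((-3.25)·(-3.25) + (-0.25)·(-0.25) + (1.75)·(1.75) + (1.75)·(1.75)) / 3 = 16.75/3 = 5.5833
  Sample standard deviations s_i = √(s[i,i]):
  s(X) = √(11) = 3.3166
  s(Y) = √(5.5833) = 2.3629

Step 3 — r_{ij} = s_{ij} / (s_i · s_j):
  r[X,X] = 1 (diagonal).
  r[X,Y] = -1.1667 / (3.3166 · 2.3629) = -1.1667 / 7.8369 = -0.1489
  r[Y,Y] = 1 (diagonal).

R is symmetric with unit diagonal. Assembling:

R = [[1, -0.1489],
 [-0.1489, 1]]


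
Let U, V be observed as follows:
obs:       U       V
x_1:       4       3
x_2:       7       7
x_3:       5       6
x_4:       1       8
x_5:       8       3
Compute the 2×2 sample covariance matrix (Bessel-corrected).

Step 1 — column means:
  mean(U) = (4 + 7 + 5 + 1 + 8) / 5 = 25/5 = 5
  mean(V) = (3 + 7 + 6 + 8 + 3) / 5 = 27/5 = 5.4

Step 2 — sample covariance S[i,j] = (1/(n-1)) · Σ_k (x_{k,i} - mean_i) · (x_{k,j} - mean_j), with n-1 = 4.
  S[U,U] = ((-1)·(-1) + (2)·(2) + (0)·(0) + (-4)·(-4) + (3)·(3)) / 4 = 30/4 = 7.5
  S[U,V] = ((-1)·(-2.4) + (2)·(1.6) + (0)·(0.6) + (-4)·(2.6) + (3)·(-2.4)) / 4 = -12/4 = -3
  S[V,V] = ((-2.4)·(-2.4) + (1.6)·(1.6) + (0.6)·(0.6) + (2.6)·(2.6) + (-2.4)·(-2.4)) / 4 = 21.2/4 = 5.3

S is symmetric (S[j,i] = S[i,j]). Assembling:

S = [[7.5, -3],
 [-3, 5.3]]


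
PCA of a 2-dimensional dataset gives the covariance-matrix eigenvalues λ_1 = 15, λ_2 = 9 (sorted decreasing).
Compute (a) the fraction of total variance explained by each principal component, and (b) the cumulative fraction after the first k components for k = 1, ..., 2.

Step 1 — total variance = trace(Sigma) = Σ λ_i = 15 + 9 = 24.

Step 2 — fraction explained by component i = λ_i / Σ λ:
  PC1: 15/24 = 0.625
  PC2: 9/24 = 0.375

Step 3 — cumulative fraction after k components = (λ_1 + ... + λ_k) / Σ λ:
  k = 1: 15/24 = 0.625
  k = 2: (15 + 9)/24 = 24/24 = 1

Summary (fraction, with percent):

explained: PC1 0.625 (62.5%), PC2 0.375 (37.5%);  cumulative: 0.625, 1


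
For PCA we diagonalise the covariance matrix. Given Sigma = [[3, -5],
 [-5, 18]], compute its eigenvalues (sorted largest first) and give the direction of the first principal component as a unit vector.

Step 1 — characteristic polynomial of 2×2 Sigma:
  det(Sigma - λI) = λ² - trace · λ + det = 0.
  trace = 3 + 18 = 21, det = 3·18 - (-5)² = 29.
Step 2 — discriminant:
  Δ = trace² - 4·det = 441 - 116 = 325.
Step 3 — eigenvalues:
  λ = (trace ± √Δ)/2 = (21 ± 18.0278)/2,
  λ_1 = 19.5139,  λ_2 = 1.4861.

Step 4 — unit eigenvector for λ_1: solve (Sigma - λ_1 I)v = 0. First row:
  (3 - 19.5139)·v_x + (-5)·v_y = 0, i.e. (-16.5139)·v_x + (-5)·v_y = 0,
  so v ∝ (b, λ_1 - a) = (-5, 16.5139); multiply by -1 so the first entry is positive: u = (5, -16.5139).
  ||u|| = √((5)² + (-16.5139)²) = √(297.7082) ≈ 17.2542,
  v_1 = u/||u|| ≈ (0.2898, -0.9571) (||v_1|| = 1).

λ_1 = 19.5139,  λ_2 = 1.4861;  v_1 ≈ (0.2898, -0.9571)


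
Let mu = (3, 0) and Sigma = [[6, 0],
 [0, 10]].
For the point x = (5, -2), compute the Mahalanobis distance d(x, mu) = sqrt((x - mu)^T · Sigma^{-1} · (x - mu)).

Step 1 — centre the observation: (x - mu) = (2, -2).

Step 2 — invert Sigma. det(Sigma) = 6·10 - (0)² = 60.
  Sigma^{-1} = (1/det) · [[d, -b], [-b, a]] = [[0.1667, 0],
 [0, 0.1]].

Step 3 — form the quadratic (x - mu)^T · Sigma^{-1} · (x - mu):
  Sigma^{-1} · (x - mu) = (0.3333, -0.2).
  (x - mu)^T · [Sigma^{-1} · (x - mu)] = (2)·(0.3333) + (-2)·(-0.2) = 1.0667.

Step 4 — take square root: d = √(1.0667) ≈ 1.0328.

d(x, mu) = √(1.0667) ≈ 1.0328


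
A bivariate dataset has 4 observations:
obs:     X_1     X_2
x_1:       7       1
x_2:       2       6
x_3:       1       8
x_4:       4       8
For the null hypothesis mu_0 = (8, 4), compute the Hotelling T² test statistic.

Step 1 — sample mean vector:
  mean(X_1) = (7 + 2 + 1 + 4) / 4 = 14/4 = 3.5
  mean(X_2) = (1 + 6 + 8 + 8) / 4 = 23/4 = 5.75
  x̄ = (3.5, 5.75),  deviation x̄ - mu_0 = (3.5, 5.75) - (8, 4) = (-4.5, 1.75).

Step 2 — sample covariance matrix, S[i,j] = (1/(n-1)) · Σ_k (x_{k,i} - mean_i) · (x_{k,j} - mean_j), divisor n-1 = 3:
  S[X_1,X_1] = ((3.5)·(3.5) + (-1.5)·(-1.5) + (-2.5)·(-2.5) + (0.5)·(0.5)) / 3 = 21/3 = 7
  S[X_1,X_2] = ((3.5)·(-4.75) + (-1.5)·(0.25) + (-2.5)·(2.25) + (0.5)·(2.25)) / 3 = -21.5/3 = -7.1667
  S[X_2,X_2] = ((-4.75)·(-4.75) + (0.25)·(0.25) + (2.25)·(2.25) + (2.25)·(2.25)) / 3 = 32.75/3 = 10.9167
  S = [[7, -7.1667],
 [-7.1667, 10.9167]].

Step 3 — invert S. det(S) = 7·10.9167 - (-7.1667)² = 25.0556.
  S^{-1} = (1/det) · [[d, -b], [-b, a]] = [[0.4357, 0.286],
 [0.286, 0.2794]].

Step 4 — quadratic form (x̄ - mu_0)^T · S^{-1} · (x̄ - mu_0):
  S^{-1} · (x̄ - mu_0) = (-1.4601, -0.7982),
  (x̄ - mu_0)^T · [...] = (-4.5)·(-1.4601) + (1.75)·(-0.7982) = 5.1735.

Step 5 — scale by n: T² = 4 · 5.1735 = 20.694.

T² ≈ 20.694


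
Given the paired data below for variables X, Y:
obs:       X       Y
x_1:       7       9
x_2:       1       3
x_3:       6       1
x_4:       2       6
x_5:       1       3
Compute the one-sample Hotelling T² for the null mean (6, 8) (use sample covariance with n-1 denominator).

Step 1 — sample mean vector:
  mean(X) = (7 + 1 + 6 + 2 + 1) / 5 = 17/5 = 3.4
  mean(Y) = (9 + 3 + 1 + 6 + 3) / 5 = 22/5 = 4.4
  x̄ = (3.4, 4.4),  deviation x̄ - mu_0 = (3.4, 4.4) - (6, 8) = (-2.6, -3.6).

Step 2 — sample covariance matrix, S[i,j] = (1/(n-1)) · Σ_k (x_{k,i} - mean_i) · (x_{k,j} - mean_j), divisor n-1 = 4:
  S[X,X] = ((3.6)·(3.6) + (-2.4)·(-2.4) + (2.6)·(2.6) + (-1.4)·(-1.4) + (-2.4)·(-2.4)) / 4 = 33.2/4 = 8.3
  S[X,Y] = ((3.6)·(4.6) + (-2.4)·(-1.4) + (2.6)·(-3.4) + (-1.4)·(1.6) + (-2.4)·(-1.4)) / 4 = 12.2/4 = 3.05
  S[Y,Y] = ((4.6)·(4.6) + (-1.4)·(-1.4) + (-3.4)·(-3.4) + (1.6)·(1.6) + (-1.4)·(-1.4)) / 4 = 39.2/4 = 9.8
  S = [[8.3, 3.05],
 [3.05, 9.8]].

Step 3 — invert S. det(S) = 8.3·9.8 - (3.05)² = 72.0375.
  S^{-1} = (1/det) · [[d, -b], [-b, a]] = [[0.136, -0.0423],
 [-0.0423, 0.1152]].

Step 4 — quadratic form (x̄ - mu_0)^T · S^{-1} · (x̄ - mu_0):
  S^{-1} · (x̄ - mu_0) = (-0.2013, -0.3047),
  (x̄ - mu_0)^T · [...] = (-2.6)·(-0.2013) + (-3.6)·(-0.3047) = 1.6203.

Step 5 — scale by n: T² = 5 · 1.6203 = 8.1013.

T² ≈ 8.1013


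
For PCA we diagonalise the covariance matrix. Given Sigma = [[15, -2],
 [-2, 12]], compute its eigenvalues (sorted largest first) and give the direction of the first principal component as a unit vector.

Step 1 — characteristic polynomial of 2×2 Sigma:
  det(Sigma - λI) = λ² - trace · λ + det = 0.
  trace = 15 + 12 = 27, det = 15·12 - (-2)² = 176.
Step 2 — discriminant:
  Δ = trace² - 4·det = 729 - 704 = 25.
Step 3 — eigenvalues:
  λ = (trace ± √Δ)/2 = (27 ± 5)/2,
  λ_1 = 16,  λ_2 = 11.

Step 4 — unit eigenvector for λ_1: solve (Sigma - λ_1 I)v = 0. First row:
  (15 - 16)·v_x + (-2)·v_y = 0, i.e. (-1)·v_x + (-2)·v_y = 0,
  so v ∝ (b, λ_1 - a) = (-2, 1); multiply by -1 so the first entry is positive: u = (2, -1).
  ||u|| = √((2)² + (-1)²) = √(5) ≈ 2.2361,
  v_1 = u/||u|| ≈ (0.8944, -0.4472) (||v_1|| = 1).

λ_1 = 16,  λ_2 = 11;  v_1 ≈ (0.8944, -0.4472)


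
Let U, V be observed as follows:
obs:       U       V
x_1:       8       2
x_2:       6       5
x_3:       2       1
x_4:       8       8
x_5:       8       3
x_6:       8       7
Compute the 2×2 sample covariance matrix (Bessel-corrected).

Step 1 — column means:
  mean(U) = (8 + 6 + 2 + 8 + 8 + 8) / 6 = 40/6 = 6.6667
  mean(V) = (2 + 5 + 1 + 8 + 3 + 7) / 6 = 26/6 = 4.3333

Step 2 — sample covariance S[i,j] = (1/(n-1)) · Σ_k (x_{k,i} - mean_i) · (x_{k,j} - mean_j), with n-1 = 5.
  S[U,U] = ((1.3333)·(1.3333) + (-0.6667)·(-0.6667) + (-4.6667)·(-4.6667) + (1.3333)·(1.3333) + (1.3333)·(1.3333) + (1.3333)·(1.3333)) / 5 = 29.3333/5 = 5.8667
  S[U,V] = ((1.3333)·(-2.3333) + (-0.6667)·(0.6667) + (-4.6667)·(-3.3333) + (1.3333)·(3.6667) + (1.3333)·(-1.3333) + (1.3333)·(2.6667)) / 5 = 18.6667/5 = 3.7333
  S[V,V] = ((-2.3333)·(-2.3333) + (0.6667)·(0.6667) + (-3.3333)·(-3.3333) + (3.6667)·(3.6667) + (-1.3333)·(-1.3333) + (2.6667)·(2.6667)) / 5 = 39.3333/5 = 7.8667

S is symmetric (S[j,i] = S[i,j]). Assembling:

S = [[5.8667, 3.7333],
 [3.7333, 7.8667]]


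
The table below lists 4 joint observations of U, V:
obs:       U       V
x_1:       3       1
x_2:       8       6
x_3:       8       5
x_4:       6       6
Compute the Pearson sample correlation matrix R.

Step 1 — column means:
  mean(U) = (3 + 8 + 8 + 6) / 4 = 25/4 = 6.25
  mean(V) = (1 + 6 + 5 + 6) / 4 = 18/4 = 4.5

Step 2 — sample variances and covariances s[i,j] = (1/(n-1)) · Σ_k (x_{k,i} - mean_i) · (x_{k,j} - mean_j), with n-1 = 3:
  s[U,U] = ((-3.25)·(-3.25) + (1.75)·(1.75) + (1.75)·(1.75) + (-0.25)·(-0.25)) / 3 = 16.75/3 = 5.5833
  s[U,V] = ((-3.25)·(-3.5) + (1.75)·(1.5) + (1.75)·(0.5) + (-0.25)·(1.5)) / 3 = 14.5/3 = 4.8333
  s[V,V] = ((-3.5)·(-3.5) + (1.5)·(1.5) + (0.5)·(0.5) + (1.5)·(1.5)) / 3 = 17/3 = 5.6667
  Sample standard deviations s_i = √(s[i,i]):
  s(U) = √(5.5833) = 2.3629
  s(V) = √(5.6667) = 2.3805

Step 3 — r_{ij} = s_{ij} / (s_i · s_j):
  r[U,U] = 1 (diagonal).
  r[U,V] = 4.8333 / (2.3629 · 2.3805) = 4.8333 / 5.6248 = 0.8593
  r[V,V] = 1 (diagonal).

R is symmetric with unit diagonal. Assembling:

R = [[1, 0.8593],
 [0.8593, 1]]


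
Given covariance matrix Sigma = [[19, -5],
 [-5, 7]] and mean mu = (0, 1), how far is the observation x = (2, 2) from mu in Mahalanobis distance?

Step 1 — centre the observation: (x - mu) = (2, 1).

Step 2 — invert Sigma. det(Sigma) = 19·7 - (-5)² = 108.
  Sigma^{-1} = (1/det) · [[d, -b], [-b, a]] = [[0.0648, 0.0463],
 [0.0463, 0.1759]].

Step 3 — form the quadratic (x - mu)^T · Sigma^{-1} · (x - mu):
  Sigma^{-1} · (x - mu) = (0.1759, 0.2685).
  (x - mu)^T · [Sigma^{-1} · (x - mu)] = (2)·(0.1759) + (1)·(0.2685) = 0.6204.

Step 4 — take square root: d = √(0.6204) ≈ 0.7876.

d(x, mu) = √(0.6204) ≈ 0.7876


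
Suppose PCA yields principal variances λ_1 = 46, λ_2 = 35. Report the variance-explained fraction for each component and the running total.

Step 1 — total variance = trace(Sigma) = Σ λ_i = 46 + 35 = 81.

Step 2 — fraction explained by component i = λ_i / Σ λ:
  PC1: 46/81 = 0.5679
  PC2: 35/81 = 0.4321

Step 3 — cumulative fraction after k components = (λ_1 + ... + λ_k) / Σ λ:
  k = 1: 46/81 = 0.5679
  k = 2: (46 + 35)/81 = 81/81 = 1

Summary (fraction, with percent):

explained: PC1 0.5679 (56.79%), PC2 0.4321 (43.21%);  cumulative: 0.5679, 1


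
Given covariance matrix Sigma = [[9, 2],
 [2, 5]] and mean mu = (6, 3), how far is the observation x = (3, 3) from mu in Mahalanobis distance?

Step 1 — centre the observation: (x - mu) = (-3, 0).

Step 2 — invert Sigma. det(Sigma) = 9·5 - (2)² = 41.
  Sigma^{-1} = (1/det) · [[d, -b], [-b, a]] = [[0.122, -0.0488],
 [-0.0488, 0.2195]].

Step 3 — form the quadratic (x - mu)^T · Sigma^{-1} · (x - mu):
  Sigma^{-1} · (x - mu) = (-0.3659, 0.1463).
  (x - mu)^T · [Sigma^{-1} · (x - mu)] = (-3)·(-0.3659) + (0)·(0.1463) = 1.0976.

Step 4 — take square root: d = √(1.0976) ≈ 1.0476.

d(x, mu) = √(1.0976) ≈ 1.0476


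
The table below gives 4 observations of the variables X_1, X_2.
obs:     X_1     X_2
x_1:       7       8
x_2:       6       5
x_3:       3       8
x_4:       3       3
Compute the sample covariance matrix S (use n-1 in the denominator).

Step 1 — column means:
  mean(X_1) = (7 + 6 + 3 + 3) / 4 = 19/4 = 4.75
  mean(X_2) = (8 + 5 + 8 + 3) / 4 = 24/4 = 6

Step 2 — sample covariance S[i,j] = (1/(n-1)) · Σ_k (x_{k,i} - mean_i) · (x_{k,j} - mean_j), with n-1 = 3.
  S[X_1,X_1] = ((2.25)·(2.25) + (1.25)·(1.25) + (-1.75)·(-1.75) + (-1.75)·(-1.75)) / 3 = 12.75/3 = 4.25
  S[X_1,X_2] = ((2.25)·(2) + (1.25)·(-1) + (-1.75)·(2) + (-1.75)·(-3)) / 3 = 5/3 = 1.6667
  S[X_2,X_2] = ((2)·(2) + (-1)·(-1) + (2)·(2) + (-3)·(-3)) / 3 = 18/3 = 6

S is symmetric (S[j,i] = S[i,j]). Assembling:

S = [[4.25, 1.6667],
 [1.6667, 6]]


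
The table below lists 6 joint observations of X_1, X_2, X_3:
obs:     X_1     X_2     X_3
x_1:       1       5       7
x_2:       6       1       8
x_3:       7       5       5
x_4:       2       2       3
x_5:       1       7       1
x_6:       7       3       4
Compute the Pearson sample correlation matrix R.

Step 1 — column means:
  mean(X_1) = (1 + 6 + 7 + 2 + 1 + 7) / 6 = 24/6 = 4
  mean(X_2) = (5 + 1 + 5 + 2 + 7 + 3) / 6 = 23/6 = 3.8333
  mean(X_3) = (7 + 8 + 5 + 3 + 1 + 4) / 6 = 28/6 = 4.6667

Step 2 — sample variances and covariances s[i,j] = (1/(n-1)) · Σ_k (x_{k,i} - mean_i) · (x_{k,j} - mean_j), with n-1 = 5:
  s[X_1,X_1] = ((-3)·(-3) + (2)·(2) + (3)·(3) + (-2)·(-2) + (-3)·(-3) + (3)·(3)) / 5 = 44/5 = 8.8
  s[X_1,X_2] = ((-3)·(1.1667) + (2)·(-2.8333) + (3)·(1.1667) + (-2)·(-1.8333) + (-3)·(3.1667) + (3)·(-0.8333)) / 5 = -14/5 = -2.8
  s[X_1,X_3] = ((-3)·(2.3333) + (2)·(3.3333) + (3)·(0.3333) + (-2)·(-1.6667) + (-3)·(-3.6667) + (3)·(-0.6667)) / 5 = 13/5 = 2.6
  s[X_2,X_2] = ((1.1667)·(1.1667) + (-2.8333)·(-2.8333) + (1.1667)·(1.1667) + (-1.8333)·(-1.8333) + (3.1667)·(3.1667) + (-0.8333)·(-0.8333)) / 5 = 24.8333/5 = 4.9667
  s[X_2,X_3] = ((1.1667)·(2.3333) + (-2.8333)·(3.3333) + (1.1667)·(0.3333) + (-1.8333)·(-1.6667) + (3.1667)·(-3.6667) + (-0.8333)·(-0.6667)) / 5 = -14.3333/5 = -2.8667
  s[X_3,X_3] = ((2.3333)·(2.3333) + (3.3333)·(3.3333) + (0.3333)·(0.3333) + (-1.6667)·(-1.6667) + (-3.6667)·(-3.6667) + (-0.6667)·(-0.6667)) / 5 = 33.3333/5 = 6.6667
  Sample standard deviations s_i = √(s[i,i]):
  s(X_1) = √(8.8) = 2.9665
  s(X_2) = √(4.9667) = 2.2286
  s(X_3) = √(6.6667) = 2.582

Step 3 — r_{ij} = s_{ij} / (s_i · s_j):
  r[X_1,X_1] = 1 (diagonal).
  r[X_1,X_2] = -2.8 / (2.9665 · 2.2286) = -2.8 / 6.6111 = -0.4235
  r[X_1,X_3] = 2.6 / (2.9665 · 2.582) = 2.6 / 7.6594 = 0.3395
  r[X_2,X_2] = 1 (diagonal).
  r[X_2,X_3] = -2.8667 / (2.2286 · 2.582) = -2.8667 / 5.7542 = -0.4982
  r[X_3,X_3] = 1 (diagonal).

R is symmetric with unit diagonal. Assembling:

R = [[1, -0.4235, 0.3395],
 [-0.4235, 1, -0.4982],
 [0.3395, -0.4982, 1]]
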